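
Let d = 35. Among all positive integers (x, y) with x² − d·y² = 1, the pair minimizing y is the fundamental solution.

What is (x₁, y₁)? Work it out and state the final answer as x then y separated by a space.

6 1

√35 → a₀=5, period (1,10); ℓ=2 even so k=1
a_0=5:  p_0=5·1+0=5,  q_0=5·0+1=1
a_1=1:  p_1=1·5+1=6,  q_1=1·1+0=1
fundamental: x₁=6, y₁=1  (since 36 − 35·1 = 1)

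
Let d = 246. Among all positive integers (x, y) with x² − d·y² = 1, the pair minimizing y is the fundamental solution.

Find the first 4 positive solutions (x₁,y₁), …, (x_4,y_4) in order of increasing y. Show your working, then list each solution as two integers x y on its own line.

88805 5662
15772656049 1005627820
2801381440774085 178609557104538
497553357680112580801 31722843436331366360

d=246: √d = [15; 1,2,5,1,14,1,5,2,1,30] (ℓ=10, even), read p_9/q_9
a_0=15:  p_0=15·1+0=15,  q_0=15·0+1=1
a_1=1:  p_1=1·15+1=16,  q_1=1·1+0=1
…
a_3=5:  p_3=5·47+16=251,  q_3=5·3+1=16
…
a_5=14:  p_5=14·298+251=4423,  q_5=14·19+16=282
…
a_7=5:  p_7=5·4721+4423=28028,  q_7=5·301+282=1787
a_8=2:  p_8=2·28028+4721=60777,  q_8=2·1787+301=3875
a_9=1:  p_9=1·60777+28028=88805,  q_9=1·3875+1787=5662
(x₁, y₁) = (88805, 5662);  88805² − 246·5662² = 1 ✓
k=2:  x_2 = 88805·88805+246·5662·5662 = 15772656049,  y_2 = 88805·5662+5662·88805 = 1005627820
k=3:  x_3 = 88805·15772656049+246·5662·1005627820 = 2801381440774085,  y_3 = 88805·1005627820+5662·15772656049 = 178609557104538
k=4:  x_4 = 88805·2801381440774085+246·5662·178609557104538 = 497553357680112580801,  y_4 = 88805·178609557104538+5662·2801381440774085 = 31722843436331366360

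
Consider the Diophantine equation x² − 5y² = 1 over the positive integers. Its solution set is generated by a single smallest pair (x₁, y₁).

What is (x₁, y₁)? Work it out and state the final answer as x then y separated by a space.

9 4

√5 → a₀=2, period (4); ℓ=1 odd so k=1
step 0: (2, 1)  from 2·(1,0) + (0,1)
step 1: (9, 4)  from 4·(2,1) + (1,0)
→ (9, 4).  Check: 9²=81, 5·4²=80, difference 1.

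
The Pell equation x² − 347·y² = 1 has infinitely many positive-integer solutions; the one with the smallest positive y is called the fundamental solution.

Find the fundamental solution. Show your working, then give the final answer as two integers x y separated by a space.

√347 → a₀=18, period (1,1,1,2,4,…,1,1,36); ℓ=14 even so k=13
k=0  a_k=18  p_k/q_k = 18/1
k=1  a_k=1  p_k/q_k = 19/1
k=2  a_k=1  p_k/q_k = 37/2
…
k=4  a_k=2  p_k/q_k = 149/8
…
k=6  a_k=1  p_k/q_k = 801/43
…
k=12  a_k=1  p_k/q_k = 402885/21628
k=13  a_k=1  p_k/q_k = 641602/34443
(x₁, y₁) = (641602, 34443);  641602² − 347·34443² = 1 ✓

641602 34443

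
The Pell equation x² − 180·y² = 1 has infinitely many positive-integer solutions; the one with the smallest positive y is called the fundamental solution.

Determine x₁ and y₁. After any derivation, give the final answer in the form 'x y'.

[13; 2,2,2,26] for √180; ℓ=4 ⇒ convergent index 3
i=0: a=13 ⇒ p=13, q=1
…
i=2: a=2 ⇒ p=67, q=5
i=3: a=2 ⇒ p=161, q=12
fundamental: x₁=161, y₁=12  (since 25921 − 180·144 = 1)

161 12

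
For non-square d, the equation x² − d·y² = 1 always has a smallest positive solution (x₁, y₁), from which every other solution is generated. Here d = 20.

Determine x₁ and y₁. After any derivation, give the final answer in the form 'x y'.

9 2

d=20: √d = [4; 2,8] (ℓ=2, even), read p_1/q_1
i=0: a=4 ⇒ p=4, q=1
i=1: a=2 ⇒ p=9, q=2
fundamental: x₁=9, y₁=2  (since 81 − 20·4 = 1)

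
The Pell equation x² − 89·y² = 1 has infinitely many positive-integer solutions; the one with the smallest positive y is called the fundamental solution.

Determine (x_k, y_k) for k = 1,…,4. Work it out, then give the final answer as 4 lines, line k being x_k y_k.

500001 53000
500002000001 53000106000
500003000004500001 53000212000159000
500004000010000008000001 53000318000530000212000

[9; 2,3,3,2,18] for √89; ℓ=5 ⇒ convergent index 9
k=0  a_k=9  p_k/q_k = 9/1
k=1  a_k=2  p_k/q_k = 19/2
…
k=3  a_k=3  p_k/q_k = 217/23
…
k=5  a_k=18  p_k/q_k = 9217/977
…
k=8  a_k=3  p_k/q_k = 216991/23001
k=9  a_k=2  p_k/q_k = 500001/53000
fundamental: x₁=500001, y₁=53000  (since 250001000001 − 89·2809000000 = 1)
(500001+53000√89)^2 = 500002000001 + 53000106000√89
(500001+53000√89)^3 = 500003000004500001 + 53000212000159000√89
(500001+53000√89)^4 = 500004000010000008000001 + 53000318000530000212000√89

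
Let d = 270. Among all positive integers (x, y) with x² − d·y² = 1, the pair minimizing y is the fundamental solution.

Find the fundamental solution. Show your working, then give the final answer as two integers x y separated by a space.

[16; 2,3,6,3,2,32] for √270; ℓ=6 ⇒ convergent index 5
step 0: (16, 1)  from 16·(1,0) + (0,1)
…
step 2: (115, 7)  from 3·(33,2) + (16,1)
step 3: (723, 44)  from 6·(115,7) + (33,2)
step 4: (2284, 139)  from 3·(723,44) + (115,7)
step 5: (5291, 322)  from 2·(2284,139) + (723,44)
fundamental: x₁=5291, y₁=322  (since 27994681 − 270·103684 = 1)

5291 322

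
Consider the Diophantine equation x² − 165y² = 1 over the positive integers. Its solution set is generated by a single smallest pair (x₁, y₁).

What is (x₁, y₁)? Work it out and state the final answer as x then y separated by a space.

d=165: √d = [12; 1,5,2,5,1,24] (ℓ=6, even), read p_5/q_5
i=0: a=12 ⇒ p=12, q=1
i=1: a=1 ⇒ p=13, q=1
i=2: a=5 ⇒ p=77, q=6
i=3: a=2 ⇒ p=167, q=13
i=4: a=5 ⇒ p=912, q=71
i=5: a=1 ⇒ p=1079, q=84
→ (1079, 84).  Check: 1079²=1164241, 165·84²=1164240, difference 1.

1079 84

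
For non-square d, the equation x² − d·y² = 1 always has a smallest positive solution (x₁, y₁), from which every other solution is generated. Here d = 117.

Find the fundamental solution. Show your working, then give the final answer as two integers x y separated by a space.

649 60

[10; 1,4,2,4,1,20] for √117; ℓ=6 ⇒ convergent index 5
step 0: (10, 1)  from 10·(1,0) + (0,1)
step 1: (11, 1)  from 1·(10,1) + (1,0)
step 2: (54, 5)  from 4·(11,1) + (10,1)
step 3: (119, 11)  from 2·(54,5) + (11,1)
step 4: (530, 49)  from 4·(119,11) + (54,5)
step 5: (649, 60)  from 1·(530,49) + (119,11)
→ (649, 60).  Check: 649²=421201, 117·60²=421200, difference 1.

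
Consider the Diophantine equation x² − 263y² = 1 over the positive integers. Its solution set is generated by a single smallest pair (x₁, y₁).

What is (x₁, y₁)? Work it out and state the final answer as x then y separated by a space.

√263 = [16; 4,1,1,1,1,15,1,1,1,1,4,32, …], period ℓ=12 (even) → k=11
k=0  a_k=16  p_k/q_k = 16/1
k=1  a_k=4  p_k/q_k = 65/4
…
k=3  a_k=1  p_k/q_k = 146/9
…
k=5  a_k=1  p_k/q_k = 373/23
k=6  a_k=15  p_k/q_k = 5822/359
…
k=8  a_k=1  p_k/q_k = 12017/741
k=9  a_k=1  p_k/q_k = 18212/1123
k=10  a_k=1  p_k/q_k = 30229/1864
k=11  a_k=4  p_k/q_k = 139128/8579
fundamental: x₁=139128, y₁=8579  (since 19356600384 − 263·73599241 = 1)

139128 8579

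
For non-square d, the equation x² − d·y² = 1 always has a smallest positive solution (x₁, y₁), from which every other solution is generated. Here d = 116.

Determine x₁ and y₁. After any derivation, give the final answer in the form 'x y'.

9801 910

√116 = [10; 1,3,2,1,4,1,2,3,1,20, …], period ℓ=10 (even) → k=9
k=0  a_k=10  p_k/q_k = 10/1
k=1  a_k=1  p_k/q_k = 11/1
k=2  a_k=3  p_k/q_k = 43/4
…
k=6  a_k=1  p_k/q_k = 797/74
k=7  a_k=2  p_k/q_k = 2251/209
k=8  a_k=3  p_k/q_k = 7550/701
k=9  a_k=1  p_k/q_k = 9801/910
→ (9801, 910).  Check: 9801²=96059601, 116·910²=96059600, difference 1.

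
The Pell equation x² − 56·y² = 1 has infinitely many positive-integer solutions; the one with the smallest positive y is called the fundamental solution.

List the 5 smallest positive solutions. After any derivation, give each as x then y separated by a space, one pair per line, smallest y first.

[7; 2,14] for √56; ℓ=2 ⇒ convergent index 1
step 0: (7, 1)  from 7·(1,0) + (0,1)
step 1: (15, 2)  from 2·(7,1) + (1,0)
→ (15, 2).  Check: 15²=225, 56·2²=224, difference 1.
n=2: (15,2)∘(15,2) = (15·15+56·2·2, 15·2+2·15) = (449,60)
n=3: (449,60)∘(15,2) = (15·449+56·2·60, 15·60+2·449) = (13455,1798)
n=4: (13455,1798)∘(15,2) = (15·13455+56·2·1798, 15·1798+2·13455) = (403201,53880)
n=5: (403201,53880)∘(15,2) = (15·403201+56·2·53880, 15·53880+2·403201) = (12082575,1614602)

15 2
449 60
13455 1798
403201 53880
12082575 1614602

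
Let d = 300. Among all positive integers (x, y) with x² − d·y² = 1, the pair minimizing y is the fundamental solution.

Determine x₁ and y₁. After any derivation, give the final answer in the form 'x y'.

1351 78

d=300: √d = [17; 3,8,3,34] (ℓ=4, even), read p_3/q_3
k=0  a_k=17  p_k/q_k = 17/1
k=1  a_k=3  p_k/q_k = 52/3
k=2  a_k=8  p_k/q_k = 433/25
k=3  a_k=3  p_k/q_k = 1351/78
fundamental: x₁=1351, y₁=78  (since 1825201 − 300·6084 = 1)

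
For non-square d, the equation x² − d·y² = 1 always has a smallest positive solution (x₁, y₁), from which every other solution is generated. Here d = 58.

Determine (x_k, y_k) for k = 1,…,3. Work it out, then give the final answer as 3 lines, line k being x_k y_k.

19603 2574
768555217 100916244
30131975818099 3956522259690

√58 → a₀=7, period (1,1,1,1,1,1,14); ℓ=7 odd so k=13
i=0: a=7 ⇒ p=7, q=1
i=1: a=1 ⇒ p=8, q=1
i=2: a=1 ⇒ p=15, q=2
…
i=4: a=1 ⇒ p=38, q=5
i=5: a=1 ⇒ p=61, q=8
i=6: a=1 ⇒ p=99, q=13
i=7: a=14 ⇒ p=1447, q=190
i=8: a=1 ⇒ p=1546, q=203
i=9: a=1 ⇒ p=2993, q=393
i=10: a=1 ⇒ p=4539, q=596
i=11: a=1 ⇒ p=7532, q=989
i=12: a=1 ⇒ p=12071, q=1585
i=13: a=1 ⇒ p=19603, q=2574
(x₁, y₁) = (19603, 2574);  19603² − 58·2574² = 1 ✓
(x_2, y_2) = (19603·19603 + 58·2574·2574, 19603·2574 + 2574·19603) = (768555217, 100916244)
(x_3, y_3) = (19603·768555217 + 58·2574·100916244, 19603·100916244 + 2574·768555217) = (30131975818099, 3956522259690)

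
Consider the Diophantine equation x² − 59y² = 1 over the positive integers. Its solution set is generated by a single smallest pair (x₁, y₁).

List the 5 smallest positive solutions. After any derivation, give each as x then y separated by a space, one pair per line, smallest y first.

530 69
561799 73140
595506410 77528331
631236232801 82179957720
669109811262650 87110677654869

d=59: √d = [7; 1,2,7,2,1,14] (ℓ=6, even), read p_5/q_5
i=0: a=7 ⇒ p=7, q=1
i=1: a=1 ⇒ p=8, q=1
…
i=4: a=2 ⇒ p=361, q=47
i=5: a=1 ⇒ p=530, q=69
(x₁, y₁) = (530, 69);  530² − 59·69² = 1 ✓
(x_2, y_2) = (530·530 + 59·69·69, 530·69 + 69·530) = (561799, 73140)
(x_3, y_3) = (530·561799 + 59·69·73140, 530·73140 + 69·561799) = (595506410, 77528331)
(x_4, y_4) = (530·595506410 + 59·69·77528331, 530·77528331 + 69·595506410) = (631236232801, 82179957720)
(x_5, y_5) = (530·631236232801 + 59·69·82179957720, 530·82179957720 + 69·631236232801) = (669109811262650, 87110677654869)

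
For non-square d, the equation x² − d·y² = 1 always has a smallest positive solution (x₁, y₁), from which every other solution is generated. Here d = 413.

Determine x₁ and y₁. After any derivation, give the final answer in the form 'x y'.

[20; 3,9,1,4,1,9,3,40] for √413; ℓ=8 ⇒ convergent index 7
step 0: (20, 1)  from 20·(1,0) + (0,1)
step 1: (61, 3)  from 3·(20,1) + (1,0)
step 2: (569, 28)  from 9·(61,3) + (20,1)
step 3: (630, 31)  from 1·(569,28) + (61,3)
…
step 6: (36560, 1799)  from 9·(3719,183) + (3089,152)
step 7: (113399, 5580)  from 3·(36560,1799) + (3719,183)
fundamental: x₁=113399, y₁=5580  (since 12859333201 − 413·31136400 = 1)

113399 5580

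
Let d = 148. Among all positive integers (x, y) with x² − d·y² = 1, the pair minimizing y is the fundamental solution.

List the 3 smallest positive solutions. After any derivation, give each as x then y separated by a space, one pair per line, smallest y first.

73 6
10657 876
1555849 127890

√148 = [12; 6,24, …], period ℓ=2 (even) → k=1
i=0: a=12 ⇒ p=12, q=1
i=1: a=6 ⇒ p=73, q=6
(x₁, y₁) = (73, 6);  73² − 148·6² = 1 ✓
(x_2, y_2) = (73·73 + 148·6·6, 73·6 + 6·73) = (10657, 876)
(x_3, y_3) = (73·10657 + 148·6·876, 73·876 + 6·10657) = (1555849, 127890)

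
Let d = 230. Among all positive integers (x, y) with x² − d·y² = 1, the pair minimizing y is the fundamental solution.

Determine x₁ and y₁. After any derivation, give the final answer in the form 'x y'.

91 6

√230 = [15; 6,30, …], period ℓ=2 (even) → k=1
k=0  a_k=15  p_k/q_k = 15/1
k=1  a_k=6  p_k/q_k = 91/6
fundamental: x₁=91, y₁=6  (since 8281 − 230·36 = 1)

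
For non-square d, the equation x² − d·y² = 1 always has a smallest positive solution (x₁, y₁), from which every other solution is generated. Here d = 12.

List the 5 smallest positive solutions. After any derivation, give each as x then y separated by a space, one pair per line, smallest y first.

7 2
97 28
1351 390
18817 5432
262087 75658

√12 = [3; 2,6, …], period ℓ=2 (even) → k=1
a_0=3:  p_0=3·1+0=3,  q_0=3·0+1=1
a_1=2:  p_1=2·3+1=7,  q_1=2·1+0=2
(x₁, y₁) = (7, 2);  7² − 12·2² = 1 ✓
n=2: (7,2)∘(7,2) = (7·7+12·2·2, 7·2+2·7) = (97,28)
n=3: (97,28)∘(7,2) = (7·97+12·2·28, 7·28+2·97) = (1351,390)
n=4: (1351,390)∘(7,2) = (7·1351+12·2·390, 7·390+2·1351) = (18817,5432)
n=5: (18817,5432)∘(7,2) = (7·18817+12·2·5432, 7·5432+2·18817) = (262087,75658)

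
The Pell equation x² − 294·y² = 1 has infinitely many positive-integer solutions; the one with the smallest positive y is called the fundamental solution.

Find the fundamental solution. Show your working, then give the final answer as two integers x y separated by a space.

√294 = [17; 6,1,4,1,6,34, …], period ℓ=6 (even) → k=5
step 0: (17, 1)  from 17·(1,0) + (0,1)
…
step 3: (583, 34)  from 4·(120,7) + (103,6)
step 4: (703, 41)  from 1·(583,34) + (120,7)
step 5: (4801, 280)  from 6·(703,41) + (583,34)
(x₁, y₁) = (4801, 280);  4801² − 294·280² = 1 ✓

4801 280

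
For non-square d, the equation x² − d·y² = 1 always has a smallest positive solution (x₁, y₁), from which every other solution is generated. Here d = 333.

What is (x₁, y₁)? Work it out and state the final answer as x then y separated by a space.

73 4

√333 = [18; 4,36, …], period ℓ=2 (even) → k=1
step 0: (18, 1)  from 18·(1,0) + (0,1)
step 1: (73, 4)  from 4·(18,1) + (1,0)
→ (73, 4).  Check: 73²=5329, 333·4²=5328, difference 1.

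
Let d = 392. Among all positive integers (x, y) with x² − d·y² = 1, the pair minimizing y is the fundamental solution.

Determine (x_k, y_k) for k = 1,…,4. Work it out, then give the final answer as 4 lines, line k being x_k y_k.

99 5
19601 990
3880899 196015
768398401 38809980

√392 = [19; 1,3,1,38, …], period ℓ=4 (even) → k=3
i=0: a=19 ⇒ p=19, q=1
i=1: a=1 ⇒ p=20, q=1
i=2: a=3 ⇒ p=79, q=4
i=3: a=1 ⇒ p=99, q=5
(x₁, y₁) = (99, 5);  99² − 392·5² = 1 ✓
k=2:  x_2 = 99·99+392·5·5 = 19601,  y_2 = 99·5+5·99 = 990
k=3:  x_3 = 99·19601+392·5·990 = 3880899,  y_3 = 99·990+5·19601 = 196015
k=4:  x_4 = 99·3880899+392·5·196015 = 768398401,  y_4 = 99·196015+5·3880899 = 38809980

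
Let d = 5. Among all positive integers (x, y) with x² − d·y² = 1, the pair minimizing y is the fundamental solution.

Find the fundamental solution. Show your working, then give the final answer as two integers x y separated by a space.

9 4

√5 = [2; 4, …], period ℓ=1 (odd) → k=1
k=0  a_k=2  p_k/q_k = 2/1
k=1  a_k=4  p_k/q_k = 9/4
fundamental: x₁=9, y₁=4  (since 81 − 5·16 = 1)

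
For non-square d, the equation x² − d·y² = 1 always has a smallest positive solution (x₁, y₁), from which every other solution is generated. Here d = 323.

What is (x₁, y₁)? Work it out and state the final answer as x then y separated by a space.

18 1

√323 → a₀=17, period (1,34); ℓ=2 even so k=1
i=0: a=17 ⇒ p=17, q=1
i=1: a=1 ⇒ p=18, q=1
→ (18, 1).  Check: 18²=324, 323·1²=323, difference 1.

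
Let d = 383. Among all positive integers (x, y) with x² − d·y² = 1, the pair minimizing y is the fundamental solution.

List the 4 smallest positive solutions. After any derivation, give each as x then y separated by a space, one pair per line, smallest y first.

18768 959
704475647 35997024
26443197867024 1351184291905
992571874432137217 50718053544949056

√383 → a₀=19, period (1,1,3,19,3,1,1,38); ℓ=8 even so k=7
k=0  a_k=19  p_k/q_k = 19/1
…
k=2  a_k=1  p_k/q_k = 39/2
…
k=4  a_k=19  p_k/q_k = 2642/135
…
k=6  a_k=1  p_k/q_k = 10705/547
k=7  a_k=1  p_k/q_k = 18768/959
→ (18768, 959).  Check: 18768²=352237824, 383·959²=352237823, difference 1.
n=2: (18768,959)∘(18768,959) = (18768·18768+383·959·959, 18768·959+959·18768) = (704475647,35997024)
n=3: (704475647,35997024)∘(18768,959) = (18768·704475647+383·959·35997024, 18768·35997024+959·704475647) = (26443197867024,1351184291905)
n=4: (26443197867024,1351184291905)∘(18768,959) = (18768·26443197867024+383·959·1351184291905, 18768·1351184291905+959·26443197867024) = (992571874432137217,50718053544949056)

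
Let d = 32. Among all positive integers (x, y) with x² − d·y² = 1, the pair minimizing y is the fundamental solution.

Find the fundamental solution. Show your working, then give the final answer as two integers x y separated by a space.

17 3

d=32: √d = [5; 1,1,1,10] (ℓ=4, even), read p_3/q_3
step 0: (5, 1)  from 5·(1,0) + (0,1)
step 1: (6, 1)  from 1·(5,1) + (1,0)
step 2: (11, 2)  from 1·(6,1) + (5,1)
step 3: (17, 3)  from 1·(11,2) + (6,1)
→ (17, 3).  Check: 17²=289, 32·3²=288, difference 1.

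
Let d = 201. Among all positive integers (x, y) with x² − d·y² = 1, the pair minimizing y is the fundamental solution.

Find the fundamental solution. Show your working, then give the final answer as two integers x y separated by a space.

515095 36332

[14; 5,1,1,1,2,…,1,5,28] for √201; ℓ=14 ⇒ convergent index 13
a_0=14:  p_0=14·1+0=14,  q_0=14·0+1=1
…
a_2=1:  p_2=1·71+14=85,  q_2=1·5+1=6
a_3=1:  p_3=1·85+71=156,  q_3=1·6+5=11
…
a_7=8:  p_7=8·879+638=7670,  q_7=8·62+45=541
…
a_9=2:  p_9=2·8549+7670=24768,  q_9=2·603+541=1747
…
a_12=1:  p_12=1·58085+33317=91402,  q_12=1·4097+2350=6447
a_13=5:  p_13=5·91402+58085=515095,  q_13=5·6447+4097=36332
(x₁, y₁) = (515095, 36332);  515095² − 201·36332² = 1 ✓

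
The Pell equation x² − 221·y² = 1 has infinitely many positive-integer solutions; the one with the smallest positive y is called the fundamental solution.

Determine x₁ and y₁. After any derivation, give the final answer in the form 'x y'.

[14; 1,6,2,6,1,28] for √221; ℓ=6 ⇒ convergent index 5
a_0=14:  p_0=14·1+0=14,  q_0=14·0+1=1
…
a_3=2:  p_3=2·104+15=223,  q_3=2·7+1=15
a_4=6:  p_4=6·223+104=1442,  q_4=6·15+7=97
a_5=1:  p_5=1·1442+223=1665,  q_5=1·97+15=112
fundamental: x₁=1665, y₁=112  (since 2772225 − 221·12544 = 1)

1665 112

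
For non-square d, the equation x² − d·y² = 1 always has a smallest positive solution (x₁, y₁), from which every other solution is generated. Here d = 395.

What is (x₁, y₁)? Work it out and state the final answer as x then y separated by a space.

159 8

d=395: √d = [19; 1,6,1,38] (ℓ=4, even), read p_3/q_3
a_0=19:  p_0=19·1+0=19,  q_0=19·0+1=1
a_1=1:  p_1=1·19+1=20,  q_1=1·1+0=1
a_2=6:  p_2=6·20+19=139,  q_2=6·1+1=7
a_3=1:  p_3=1·139+20=159,  q_3=1·7+1=8
(x₁, y₁) = (159, 8);  159² − 395·8² = 1 ✓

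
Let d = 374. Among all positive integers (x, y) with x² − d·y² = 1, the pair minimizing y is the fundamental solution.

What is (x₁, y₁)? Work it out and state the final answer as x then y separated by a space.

d=374: √d = [19; 2,1,18,1,2,38] (ℓ=6, even), read p_5/q_5
step 0: (19, 1)  from 19·(1,0) + (0,1)
step 1: (39, 2)  from 2·(19,1) + (1,0)
step 2: (58, 3)  from 1·(39,2) + (19,1)
step 3: (1083, 56)  from 18·(58,3) + (39,2)
step 4: (1141, 59)  from 1·(1083,56) + (58,3)
step 5: (3365, 174)  from 2·(1141,59) + (1083,56)
fundamental: x₁=3365, y₁=174  (since 11323225 − 374·30276 = 1)

3365 174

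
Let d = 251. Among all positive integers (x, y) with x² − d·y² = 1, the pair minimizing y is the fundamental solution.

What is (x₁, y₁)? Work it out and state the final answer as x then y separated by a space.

3674890 231957

√251 = [15; 1,5,2,1,2,…,5,1,30, …], period ℓ=14 (even) → k=13
i=0: a=15 ⇒ p=15, q=1
i=1: a=1 ⇒ p=16, q=1
i=2: a=5 ⇒ p=95, q=6
i=3: a=2 ⇒ p=206, q=13
i=4: a=1 ⇒ p=301, q=19
i=5: a=2 ⇒ p=808, q=51
i=6: a=2 ⇒ p=1917, q=121
i=7: a=15 ⇒ p=29563, q=1866
i=8: a=2 ⇒ p=61043, q=3853
i=9: a=2 ⇒ p=151649, q=9572
i=10: a=1 ⇒ p=212692, q=13425
i=11: a=2 ⇒ p=577033, q=36422
i=12: a=5 ⇒ p=3097857, q=195535
i=13: a=1 ⇒ p=3674890, q=231957
(x₁, y₁) = (3674890, 231957);  3674890² − 251·231957² = 1 ✓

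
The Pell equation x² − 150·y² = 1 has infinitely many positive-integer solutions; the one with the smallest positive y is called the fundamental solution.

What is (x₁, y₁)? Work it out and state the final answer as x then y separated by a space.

49 4

d=150: √d = [12; 4,24] (ℓ=2, even), read p_1/q_1
i=0: a=12 ⇒ p=12, q=1
i=1: a=4 ⇒ p=49, q=4
(x₁, y₁) = (49, 4);  49² − 150·4² = 1 ✓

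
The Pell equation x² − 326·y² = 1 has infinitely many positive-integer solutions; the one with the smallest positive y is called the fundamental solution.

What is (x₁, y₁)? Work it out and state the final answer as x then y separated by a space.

√326 → a₀=18, period (18,36); ℓ=2 even so k=1
i=0: a=18 ⇒ p=18, q=1
i=1: a=18 ⇒ p=325, q=18
→ (325, 18).  Check: 325²=105625, 326·18²=105624, difference 1.

325 18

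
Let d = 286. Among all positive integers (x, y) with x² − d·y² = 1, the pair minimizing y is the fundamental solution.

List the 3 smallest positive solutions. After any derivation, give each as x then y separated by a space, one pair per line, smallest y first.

d=286: √d = [16; 1,10,3,3,2,3,3,10,1,32] (ℓ=10, even), read p_9/q_9
i=0: a=16 ⇒ p=16, q=1
…
i=2: a=10 ⇒ p=186, q=11
i=3: a=3 ⇒ p=575, q=34
…
i=6: a=3 ⇒ p=15102, q=893
…
i=8: a=10 ⇒ p=512132, q=30283
i=9: a=1 ⇒ p=561835, q=33222
→ (561835, 33222).  Check: 561835²=315658567225, 286·33222²=315658567224, difference 1.
n=2: (561835,33222)∘(561835,33222) = (561835·561835+286·33222·33222, 561835·33222+33222·561835) = (631317134449,37330564740)
n=3: (631317134449,37330564740)∘(561835,33222) = (561835·631317134449+286·33222·37330564740, 561835·37330564740+33222·631317134449) = (709392124465745995,41947235681362578)

561835 33222
631317134449 37330564740
709392124465745995 41947235681362578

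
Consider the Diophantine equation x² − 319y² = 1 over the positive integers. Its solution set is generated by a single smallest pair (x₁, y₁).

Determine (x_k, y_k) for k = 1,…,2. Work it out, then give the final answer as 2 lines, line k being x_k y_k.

√319 → a₀=17, period (1,6,5,1,4,…,6,1,34); ℓ=14 even so k=13
a_0=17:  p_0=17·1+0=17,  q_0=17·0+1=1
…
a_3=5:  p_3=5·125+18=643,  q_3=5·7+1=36
…
a_5=4:  p_5=4·768+643=3715,  q_5=4·43+36=208
a_6=3:  p_6=3·3715+768=11913,  q_6=3·208+43=667
a_7=1:  p_7=1·11913+3715=15628,  q_7=1·667+208=875
a_8=3:  p_8=3·15628+11913=58797,  q_8=3·875+667=3292
…
a_10=1:  p_10=1·250816+58797=309613,  q_10=1·14043+3292=17335
a_11=5:  p_11=5·309613+250816=1798881,  q_11=5·17335+14043=100718
a_12=6:  p_12=6·1798881+309613=11102899,  q_12=6·100718+17335=621643
a_13=1:  p_13=1·11102899+1798881=12901780,  q_13=1·621643+100718=722361
(x₁, y₁) = (12901780, 722361);  12901780² − 319·722361² = 1 ✓
n=2: (12901780,722361)∘(12901780,722361) = (12901780·12901780+319·722361·722361, 12901780·722361+722361·12901780) = (332911854336799,18639485405160)

12901780 722361
332911854336799 18639485405160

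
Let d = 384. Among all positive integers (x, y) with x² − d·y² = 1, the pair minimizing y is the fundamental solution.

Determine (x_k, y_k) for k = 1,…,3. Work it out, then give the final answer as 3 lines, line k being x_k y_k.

√384 → a₀=19, period (1,1,2,9,2,1,1,38); ℓ=8 even so k=7
step 0: (19, 1)  from 19·(1,0) + (0,1)
…
step 3: (98, 5)  from 2·(39,2) + (20,1)
step 4: (921, 47)  from 9·(98,5) + (39,2)
…
step 6: (2861, 146)  from 1·(1940,99) + (921,47)
step 7: (4801, 245)  from 1·(2861,146) + (1940,99)
(x₁, y₁) = (4801, 245);  4801² − 384·245² = 1 ✓
n=2: (4801,245)∘(4801,245) = (4801·4801+384·245·245, 4801·245+245·4801) = (46099201,2352490)
n=3: (46099201,2352490)∘(4801,245) = (4801·46099201+384·245·2352490, 4801·2352490+245·46099201) = (442644523201,22588608735)

4801 245
46099201 2352490
442644523201 22588608735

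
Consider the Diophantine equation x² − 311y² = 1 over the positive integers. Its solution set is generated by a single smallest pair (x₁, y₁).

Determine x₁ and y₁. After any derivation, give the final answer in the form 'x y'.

[17; 1,1,1,2,1,…,1,1,34] for √311; ℓ=16 ⇒ convergent index 15
step 0: (17, 1)  from 17·(1,0) + (0,1)
step 1: (18, 1)  from 1·(17,1) + (1,0)
…
step 3: (53, 3)  from 1·(35,2) + (18,1)
…
step 12: (4565134, 258865)  from 2·(1594239,90401) + (1376656,78063)
step 13: (6159373, 349266)  from 1·(4565134,258865) + (1594239,90401)
step 14: (10724507, 608131)  from 1·(6159373,349266) + (4565134,258865)
step 15: (16883880, 957397)  from 1·(10724507,608131) + (6159373,349266)
→ (16883880, 957397).  Check: 16883880²=285065403854400, 311·957397²=285065403854399, difference 1.

16883880 957397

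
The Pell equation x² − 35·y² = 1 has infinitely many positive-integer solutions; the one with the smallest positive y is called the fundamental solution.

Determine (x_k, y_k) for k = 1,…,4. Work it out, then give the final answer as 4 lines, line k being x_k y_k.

√35 → a₀=5, period (1,10); ℓ=2 even so k=1
k=0  a_k=5  p_k/q_k = 5/1
k=1  a_k=1  p_k/q_k = 6/1
fundamental: x₁=6, y₁=1  (since 36 − 35·1 = 1)
n=2: (6,1)∘(6,1) = (6·6+35·1·1, 6·1+1·6) = (71,12)
n=3: (71,12)∘(6,1) = (6·71+35·1·12, 6·12+1·71) = (846,143)
n=4: (846,143)∘(6,1) = (6·846+35·1·143, 6·143+1·846) = (10081,1704)

6 1
71 12
846 143
10081 1704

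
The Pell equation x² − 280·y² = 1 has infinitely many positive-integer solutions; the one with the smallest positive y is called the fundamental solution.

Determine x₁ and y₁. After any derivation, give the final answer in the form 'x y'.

251 15

d=280: √d = [16; 1,2,1,2,1,32] (ℓ=6, even), read p_5/q_5
k=0  a_k=16  p_k/q_k = 16/1
k=1  a_k=1  p_k/q_k = 17/1
…
k=3  a_k=1  p_k/q_k = 67/4
k=4  a_k=2  p_k/q_k = 184/11
k=5  a_k=1  p_k/q_k = 251/15
(x₁, y₁) = (251, 15);  251² − 280·15² = 1 ✓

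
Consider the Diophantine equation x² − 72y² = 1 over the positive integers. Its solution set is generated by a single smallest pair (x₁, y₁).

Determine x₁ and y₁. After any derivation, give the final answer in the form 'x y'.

17 2

√72 = [8; 2,16, …], period ℓ=2 (even) → k=1
k=0  a_k=8  p_k/q_k = 8/1
k=1  a_k=2  p_k/q_k = 17/2
(x₁, y₁) = (17, 2);  17² − 72·2² = 1 ✓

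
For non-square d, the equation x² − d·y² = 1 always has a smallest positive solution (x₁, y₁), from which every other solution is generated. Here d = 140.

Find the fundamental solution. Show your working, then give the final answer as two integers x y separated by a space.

71 6

√140 → a₀=11, period (1,4,1,22); ℓ=4 even so k=3
a_0=11:  p_0=11·1+0=11,  q_0=11·0+1=1
…
a_2=4:  p_2=4·12+11=59,  q_2=4·1+1=5
a_3=1:  p_3=1·59+12=71,  q_3=1·5+1=6
→ (71, 6).  Check: 71²=5041, 140·6²=5040, difference 1.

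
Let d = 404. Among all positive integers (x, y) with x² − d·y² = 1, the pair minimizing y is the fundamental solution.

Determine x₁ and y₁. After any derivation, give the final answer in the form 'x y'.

[20; 10,40] for √404; ℓ=2 ⇒ convergent index 1
i=0: a=20 ⇒ p=20, q=1
i=1: a=10 ⇒ p=201, q=10
→ (201, 10).  Check: 201²=40401, 404·10²=40400, difference 1.

201 10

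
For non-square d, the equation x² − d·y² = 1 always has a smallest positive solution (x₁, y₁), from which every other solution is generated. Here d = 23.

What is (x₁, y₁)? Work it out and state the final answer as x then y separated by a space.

d=23: √d = [4; 1,3,1,8] (ℓ=4, even), read p_3/q_3
step 0: (4, 1)  from 4·(1,0) + (0,1)
…
step 2: (19, 4)  from 3·(5,1) + (4,1)
step 3: (24, 5)  from 1·(19,4) + (5,1)
→ (24, 5).  Check: 24²=576, 23·5²=575, difference 1.

24 5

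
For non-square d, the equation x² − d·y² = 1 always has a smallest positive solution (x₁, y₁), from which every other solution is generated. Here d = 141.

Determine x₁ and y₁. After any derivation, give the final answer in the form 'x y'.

[11; 1,6,1,22] for √141; ℓ=4 ⇒ convergent index 3
i=0: a=11 ⇒ p=11, q=1
…
i=2: a=6 ⇒ p=83, q=7
i=3: a=1 ⇒ p=95, q=8
→ (95, 8).  Check: 95²=9025, 141·8²=9024, difference 1.

95 8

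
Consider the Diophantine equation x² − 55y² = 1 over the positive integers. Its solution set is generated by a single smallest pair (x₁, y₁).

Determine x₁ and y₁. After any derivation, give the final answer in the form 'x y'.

89 12

√55 → a₀=7, period (2,2,2,14); ℓ=4 even so k=3
step 0: (7, 1)  from 7·(1,0) + (0,1)
step 1: (15, 2)  from 2·(7,1) + (1,0)
step 2: (37, 5)  from 2·(15,2) + (7,1)
step 3: (89, 12)  from 2·(37,5) + (15,2)
fundamental: x₁=89, y₁=12  (since 7921 − 55·144 = 1)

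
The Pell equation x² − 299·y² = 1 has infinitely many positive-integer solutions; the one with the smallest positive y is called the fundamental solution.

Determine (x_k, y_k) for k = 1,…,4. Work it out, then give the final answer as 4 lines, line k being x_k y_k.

√299 → a₀=17, period (3,2,3,34); ℓ=4 even so k=3
k=0  a_k=17  p_k/q_k = 17/1
k=1  a_k=3  p_k/q_k = 52/3
k=2  a_k=2  p_k/q_k = 121/7
k=3  a_k=3  p_k/q_k = 415/24
fundamental: x₁=415, y₁=24  (since 172225 − 299·576 = 1)
k=2:  x_2 = 415·415+299·24·24 = 344449,  y_2 = 415·24+24·415 = 19920
k=3:  x_3 = 415·344449+299·24·19920 = 285892255,  y_3 = 415·19920+24·344449 = 16533576
k=4:  x_4 = 415·285892255+299·24·16533576 = 237290227201,  y_4 = 415·16533576+24·285892255 = 13722848160

415 24
344449 19920
285892255 16533576
237290227201 13722848160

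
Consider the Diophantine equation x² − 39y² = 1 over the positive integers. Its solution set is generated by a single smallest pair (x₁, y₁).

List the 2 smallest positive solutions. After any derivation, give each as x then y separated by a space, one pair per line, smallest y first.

25 4
1249 200

d=39: √d = [6; 4,12] (ℓ=2, even), read p_1/q_1
a_0=6:  p_0=6·1+0=6,  q_0=6·0+1=1
a_1=4:  p_1=4·6+1=25,  q_1=4·1+0=4
fundamental: x₁=25, y₁=4  (since 625 − 39·16 = 1)
n=2: (25,4)∘(25,4) = (25·25+39·4·4, 25·4+4·25) = (1249,200)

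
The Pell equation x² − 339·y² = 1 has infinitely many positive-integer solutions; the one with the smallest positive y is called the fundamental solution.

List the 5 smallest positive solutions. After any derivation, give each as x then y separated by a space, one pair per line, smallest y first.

97970 5321
19196241799 1042596740
3761311617998090 204286405230279
736991398411349512801 40027878239778270520
144406094600958511920229850 7843062462097867920458521

d=339: √d = [18; 2,2,2,1,17,1,2,2,2,36] (ℓ=10, even), read p_9/q_9
a_0=18:  p_0=18·1+0=18,  q_0=18·0+1=1
a_1=2:  p_1=2·18+1=37,  q_1=2·1+0=2
a_2=2:  p_2=2·37+18=92,  q_2=2·2+1=5
a_3=2:  p_3=2·92+37=221,  q_3=2·5+2=12
…
a_5=17:  p_5=17·313+221=5542,  q_5=17·17+12=301
…
a_7=2:  p_7=2·5855+5542=17252,  q_7=2·318+301=937
a_8=2:  p_8=2·17252+5855=40359,  q_8=2·937+318=2192
a_9=2:  p_9=2·40359+17252=97970,  q_9=2·2192+937=5321
fundamental: x₁=97970, y₁=5321  (since 9598120900 − 339·28313041 = 1)
k=2:  x_2 = 97970·97970+339·5321·5321 = 19196241799,  y_2 = 97970·5321+5321·97970 = 1042596740
k=3:  x_3 = 97970·19196241799+339·5321·1042596740 = 3761311617998090,  y_3 = 97970·1042596740+5321·19196241799 = 204286405230279
k=4:  x_4 = 97970·3761311617998090+339·5321·204286405230279 = 736991398411349512801,  y_4 = 97970·204286405230279+5321·3761311617998090 = 40027878239778270520
k=5:  x_5 = 97970·736991398411349512801+339·5321·40027878239778270520 = 144406094600958511920229850,  y_5 = 97970·40027878239778270520+5321·736991398411349512801 = 7843062462097867920458521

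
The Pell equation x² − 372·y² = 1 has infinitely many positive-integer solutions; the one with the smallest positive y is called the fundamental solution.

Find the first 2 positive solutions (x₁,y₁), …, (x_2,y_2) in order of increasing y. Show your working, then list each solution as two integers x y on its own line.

12151 630
295293601 15310260

√372 = [19; 3,2,12,2,3,38, …], period ℓ=6 (even) → k=5
a_0=19:  p_0=19·1+0=19,  q_0=19·0+1=1
…
a_2=2:  p_2=2·58+19=135,  q_2=2·3+1=7
…
a_4=2:  p_4=2·1678+135=3491,  q_4=2·87+7=181
a_5=3:  p_5=3·3491+1678=12151,  q_5=3·181+87=630
(x₁, y₁) = (12151, 630);  12151² − 372·630² = 1 ✓
(x_2, y_2) = (12151·12151 + 372·630·630, 12151·630 + 630·12151) = (295293601, 15310260)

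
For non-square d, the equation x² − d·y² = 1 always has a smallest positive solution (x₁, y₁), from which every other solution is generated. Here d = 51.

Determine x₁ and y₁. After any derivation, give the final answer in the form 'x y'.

[7; 7,14] for √51; ℓ=2 ⇒ convergent index 1
k=0  a_k=7  p_k/q_k = 7/1
k=1  a_k=7  p_k/q_k = 50/7
→ (50, 7).  Check: 50²=2500, 51·7²=2499, difference 1.

50 7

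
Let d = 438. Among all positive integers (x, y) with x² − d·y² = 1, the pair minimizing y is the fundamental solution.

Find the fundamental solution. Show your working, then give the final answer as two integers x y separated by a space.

√438 → a₀=20, period (1,12,1,40); ℓ=4 even so k=3
k=0  a_k=20  p_k/q_k = 20/1
…
k=2  a_k=12  p_k/q_k = 272/13
k=3  a_k=1  p_k/q_k = 293/14
→ (293, 14).  Check: 293²=85849, 438·14²=85848, difference 1.

293 14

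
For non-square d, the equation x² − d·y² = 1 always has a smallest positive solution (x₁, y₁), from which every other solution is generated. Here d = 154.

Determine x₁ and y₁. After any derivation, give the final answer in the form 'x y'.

d=154: √d = [12; 2,2,3,1,2,1,3,2,2,24] (ℓ=10, even), read p_9/q_9
i=0: a=12 ⇒ p=12, q=1
i=1: a=2 ⇒ p=25, q=2
…
i=5: a=2 ⇒ p=757, q=61
…
i=8: a=2 ⇒ p=8724, q=703
i=9: a=2 ⇒ p=21295, q=1716
→ (21295, 1716).  Check: 21295²=453477025, 154·1716²=453477024, difference 1.

21295 1716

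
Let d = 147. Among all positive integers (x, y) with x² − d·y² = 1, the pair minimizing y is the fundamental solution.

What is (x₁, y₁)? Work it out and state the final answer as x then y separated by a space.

97 8

√147 → a₀=12, period (8,24); ℓ=2 even so k=1
i=0: a=12 ⇒ p=12, q=1
i=1: a=8 ⇒ p=97, q=8
(x₁, y₁) = (97, 8);  97² − 147·8² = 1 ✓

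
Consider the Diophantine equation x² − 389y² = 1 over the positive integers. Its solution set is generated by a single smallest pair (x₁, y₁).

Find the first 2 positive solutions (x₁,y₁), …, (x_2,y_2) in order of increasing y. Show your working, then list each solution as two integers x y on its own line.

3287049 166660
21609382256801 1095639172680

√389 → a₀=19, period (1,2,1,1,1,1,2,1,38); ℓ=9 odd so k=17
k=0  a_k=19  p_k/q_k = 19/1
k=1  a_k=1  p_k/q_k = 20/1
k=2  a_k=2  p_k/q_k = 59/3
k=3  a_k=1  p_k/q_k = 79/4
k=4  a_k=1  p_k/q_k = 138/7
k=5  a_k=1  p_k/q_k = 217/11
k=6  a_k=1  p_k/q_k = 355/18
k=7  a_k=2  p_k/q_k = 927/47
k=8  a_k=1  p_k/q_k = 1282/65
k=9  a_k=38  p_k/q_k = 49643/2517
…
k=12  a_k=1  p_k/q_k = 202418/10263
k=13  a_k=1  p_k/q_k = 353911/17944
k=14  a_k=1  p_k/q_k = 556329/28207
k=15  a_k=1  p_k/q_k = 910240/46151
k=16  a_k=2  p_k/q_k = 2376809/120509
k=17  a_k=1  p_k/q_k = 3287049/166660
fundamental: x₁=3287049, y₁=166660  (since 10804691128401 − 389·27775555600 = 1)
k=2:  x_2 = 3287049·3287049+389·166660·166660 = 21609382256801,  y_2 = 3287049·166660+166660·3287049 = 1095639172680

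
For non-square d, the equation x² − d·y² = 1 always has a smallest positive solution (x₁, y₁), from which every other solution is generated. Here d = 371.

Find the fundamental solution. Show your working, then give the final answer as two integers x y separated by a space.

[19; 3,1,4,1,3,38] for √371; ℓ=6 ⇒ convergent index 5
k=0  a_k=19  p_k/q_k = 19/1
…
k=4  a_k=1  p_k/q_k = 443/23
k=5  a_k=3  p_k/q_k = 1695/88
fundamental: x₁=1695, y₁=88  (since 2873025 − 371·7744 = 1)

1695 88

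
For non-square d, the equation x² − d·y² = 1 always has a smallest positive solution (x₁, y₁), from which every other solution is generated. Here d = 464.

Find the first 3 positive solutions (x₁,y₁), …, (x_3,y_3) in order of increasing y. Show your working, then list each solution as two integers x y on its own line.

d=464: √d = [21; 1,1,5,1,1,1,5,1,1,42] (ℓ=10, even), read p_9/q_9
step 0: (21, 1)  from 21·(1,0) + (0,1)
step 1: (22, 1)  from 1·(21,1) + (1,0)
…
step 3: (237, 11)  from 5·(43,2) + (22,1)
…
step 6: (797, 37)  from 1·(517,24) + (280,13)
step 7: (4502, 209)  from 5·(797,37) + (517,24)
step 8: (5299, 246)  from 1·(4502,209) + (797,37)
step 9: (9801, 455)  from 1·(5299,246) + (4502,209)
(x₁, y₁) = (9801, 455);  9801² − 464·455² = 1 ✓
(x_2, y_2) = (9801·9801 + 464·455·455, 9801·455 + 455·9801) = (192119201, 8918910)
(x_3, y_3) = (9801·192119201 + 464·455·8918910, 9801·8918910 + 455·192119201) = (3765920568201, 174828473365)

9801 455
192119201 8918910
3765920568201 174828473365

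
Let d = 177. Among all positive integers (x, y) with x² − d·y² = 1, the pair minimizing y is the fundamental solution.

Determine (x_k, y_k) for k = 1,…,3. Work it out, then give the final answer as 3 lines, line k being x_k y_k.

[13; 3,3,2,8,2,3,3,26] for √177; ℓ=8 ⇒ convergent index 7
a_0=13:  p_0=13·1+0=13,  q_0=13·0+1=1
…
a_2=3:  p_2=3·40+13=133,  q_2=3·3+1=10
a_3=2:  p_3=2·133+40=306,  q_3=2·10+3=23
…
a_5=2:  p_5=2·2581+306=5468,  q_5=2·194+23=411
a_6=3:  p_6=3·5468+2581=18985,  q_6=3·411+194=1427
a_7=3:  p_7=3·18985+5468=62423,  q_7=3·1427+411=4692
(x₁, y₁) = (62423, 4692);  62423² − 177·4692² = 1 ✓
k=2:  x_2 = 62423·62423+177·4692·4692 = 7793261857,  y_2 = 62423·4692+4692·62423 = 585777432
k=3:  x_3 = 62423·7793261857+177·4692·585777432 = 972957569736599,  y_3 = 62423·585777432+4692·7793261857 = 73131969270780

62423 4692
7793261857 585777432
972957569736599 73131969270780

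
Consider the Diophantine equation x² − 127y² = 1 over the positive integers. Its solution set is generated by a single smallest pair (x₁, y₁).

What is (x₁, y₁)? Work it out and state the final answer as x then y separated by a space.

√127 → a₀=11, period (3,1,2,2,7,11,7,2,2,1,3,22); ℓ=12 even so k=11
step 0: (11, 1)  from 11·(1,0) + (0,1)
…
step 7: (171701, 15236)  from 7·(24218,2149) + (2175,193)
step 8: (367620, 32621)  from 2·(171701,15236) + (24218,2149)
step 9: (906941, 80478)  from 2·(367620,32621) + (171701,15236)
step 10: (1274561, 113099)  from 1·(906941,80478) + (367620,32621)
step 11: (4730624, 419775)  from 3·(1274561,113099) + (906941,80478)
→ (4730624, 419775).  Check: 4730624²=22378803429376, 127·419775²=22378803429375, difference 1.

4730624 419775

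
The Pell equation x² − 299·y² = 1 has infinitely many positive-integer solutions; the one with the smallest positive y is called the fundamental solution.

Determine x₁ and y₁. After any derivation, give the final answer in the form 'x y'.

415 24

d=299: √d = [17; 3,2,3,34] (ℓ=4, even), read p_3/q_3
step 0: (17, 1)  from 17·(1,0) + (0,1)
step 1: (52, 3)  from 3·(17,1) + (1,0)
step 2: (121, 7)  from 2·(52,3) + (17,1)
step 3: (415, 24)  from 3·(121,7) + (52,3)
fundamental: x₁=415, y₁=24  (since 172225 − 299·576 = 1)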